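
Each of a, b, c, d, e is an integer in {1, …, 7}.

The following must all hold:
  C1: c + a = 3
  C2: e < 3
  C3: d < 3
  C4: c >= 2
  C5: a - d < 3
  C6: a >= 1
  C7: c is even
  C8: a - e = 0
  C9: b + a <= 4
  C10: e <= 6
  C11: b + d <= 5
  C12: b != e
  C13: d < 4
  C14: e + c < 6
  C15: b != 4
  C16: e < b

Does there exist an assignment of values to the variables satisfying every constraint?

Satisfiable

One satisfying assignment is a = 1, b = 2, c = 2, d = 1, e = 1.
For the less obvious constraints — constraint 1: c + a = 3; constraint 5: a - d = 0; constraint 8: a - e = 0 — and the others hold by inspection.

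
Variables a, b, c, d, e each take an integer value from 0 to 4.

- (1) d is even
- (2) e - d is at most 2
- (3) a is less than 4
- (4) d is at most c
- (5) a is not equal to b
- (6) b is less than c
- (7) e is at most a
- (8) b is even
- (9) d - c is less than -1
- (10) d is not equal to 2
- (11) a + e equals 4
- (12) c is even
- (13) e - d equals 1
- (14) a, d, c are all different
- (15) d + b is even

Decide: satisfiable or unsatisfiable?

Satisfiable

Setting (a, b, c, d, e) = (3, 0, 4, 0, 1) satisfies everything: constraint 2: e - d = 1; constraint 9: d - c = -4, and the others follow.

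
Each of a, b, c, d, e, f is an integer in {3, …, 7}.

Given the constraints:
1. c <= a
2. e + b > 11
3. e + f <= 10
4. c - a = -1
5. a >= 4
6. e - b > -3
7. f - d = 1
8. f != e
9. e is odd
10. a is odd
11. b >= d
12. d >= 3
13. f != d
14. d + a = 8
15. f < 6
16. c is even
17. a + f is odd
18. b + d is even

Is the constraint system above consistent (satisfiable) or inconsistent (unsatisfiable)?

Satisfiable

The assignment a = 5, b = 7, c = 4, d = 3, e = 5, f = 4 works:
  constraint 2 holds since e + b = 12.
  constraint 3 holds since e + f = 9.
The rest check out directly.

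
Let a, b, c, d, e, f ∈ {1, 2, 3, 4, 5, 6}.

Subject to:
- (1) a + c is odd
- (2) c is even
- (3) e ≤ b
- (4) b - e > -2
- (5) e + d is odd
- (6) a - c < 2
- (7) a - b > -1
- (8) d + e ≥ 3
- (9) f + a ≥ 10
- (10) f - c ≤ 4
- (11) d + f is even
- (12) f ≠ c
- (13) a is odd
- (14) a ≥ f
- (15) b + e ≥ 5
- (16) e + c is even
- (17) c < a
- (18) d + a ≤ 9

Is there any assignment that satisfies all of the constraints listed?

Satisfiable

Try a = 5, b = 3, c = 4, d = 3, e = 2, f = 5.
Check constraint 4: b - e = 1; constraint 6: a - c = 1. The remaining constraints are straightforward to verify.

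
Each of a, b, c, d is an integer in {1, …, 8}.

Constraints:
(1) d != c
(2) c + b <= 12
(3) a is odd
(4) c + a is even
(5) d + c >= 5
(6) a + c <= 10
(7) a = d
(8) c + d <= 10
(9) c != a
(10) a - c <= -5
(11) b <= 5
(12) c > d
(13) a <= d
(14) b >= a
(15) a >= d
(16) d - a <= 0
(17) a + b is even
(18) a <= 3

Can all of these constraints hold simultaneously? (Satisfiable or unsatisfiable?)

Take a = 1, b = 3, c = 7, d = 1. Then constraint 2: c + b = 10; constraint 5: d + c = 8; constraint 6: a + c = 8, and every other listed constraint is also met.

Satisfiable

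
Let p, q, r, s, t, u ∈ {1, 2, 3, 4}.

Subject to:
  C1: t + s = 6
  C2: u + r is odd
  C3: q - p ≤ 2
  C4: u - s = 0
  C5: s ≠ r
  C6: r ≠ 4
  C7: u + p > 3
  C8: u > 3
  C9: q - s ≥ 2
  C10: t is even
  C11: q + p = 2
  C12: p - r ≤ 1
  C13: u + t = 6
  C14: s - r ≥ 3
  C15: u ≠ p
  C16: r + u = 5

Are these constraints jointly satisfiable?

Unsatisfiable

Constraints 3, 9, 12, and 14 give r − p ≥ -1, p − q ≥ -2, q − s ≥ 2, s − r ≥ 3.
Adding all 4 inequalities: the left sides telescope to 0, and the right sides sum to (-1) + (-2) + 2 + 3 = 2. So 0 ≥ 2, which is false.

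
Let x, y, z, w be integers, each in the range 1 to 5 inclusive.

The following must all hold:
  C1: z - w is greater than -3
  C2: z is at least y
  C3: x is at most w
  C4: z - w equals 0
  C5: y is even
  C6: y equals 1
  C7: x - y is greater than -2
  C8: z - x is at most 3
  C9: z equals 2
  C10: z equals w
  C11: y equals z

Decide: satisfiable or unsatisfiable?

Constraint 6 fixes y = 1 and constraint 9 fixes z = 2, but constraint 11 requires y = z. Since 1 ≠ 2, contradiction.

Unsatisfiable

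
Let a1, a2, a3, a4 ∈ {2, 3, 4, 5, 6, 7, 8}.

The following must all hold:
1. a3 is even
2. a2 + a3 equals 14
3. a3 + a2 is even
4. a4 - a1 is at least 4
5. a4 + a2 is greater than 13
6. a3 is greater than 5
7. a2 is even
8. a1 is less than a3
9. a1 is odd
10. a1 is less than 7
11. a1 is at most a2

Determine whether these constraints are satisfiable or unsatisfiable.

One satisfying assignment is a1 = 3, a2 = 8, a3 = 6, a4 = 7.
For the less obvious constraints — constraint 2: a2 + a3 = 14; constraint 4: a4 - a1 = 4 — and the others hold by inspection.

Satisfiable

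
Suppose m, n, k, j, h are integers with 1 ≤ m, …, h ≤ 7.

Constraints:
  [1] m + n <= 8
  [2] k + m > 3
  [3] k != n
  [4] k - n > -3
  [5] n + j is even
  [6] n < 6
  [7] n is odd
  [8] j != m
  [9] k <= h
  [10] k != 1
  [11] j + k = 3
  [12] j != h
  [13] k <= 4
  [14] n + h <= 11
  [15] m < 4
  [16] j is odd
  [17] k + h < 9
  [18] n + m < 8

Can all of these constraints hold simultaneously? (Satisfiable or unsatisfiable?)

Satisfiable

Try m = 3, n = 3, k = 2, j = 1, h = 6.
Check constraint 1: m + n = 6; constraint 2: k + m = 5; constraint 4: k - n = -1. The remaining constraints are straightforward to verify.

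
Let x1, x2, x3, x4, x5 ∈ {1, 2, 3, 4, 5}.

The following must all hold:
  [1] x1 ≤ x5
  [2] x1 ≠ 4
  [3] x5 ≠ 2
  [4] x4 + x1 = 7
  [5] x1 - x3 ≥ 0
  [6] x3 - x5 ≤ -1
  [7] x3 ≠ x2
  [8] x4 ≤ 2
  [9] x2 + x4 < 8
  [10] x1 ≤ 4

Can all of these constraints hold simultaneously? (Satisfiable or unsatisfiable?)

From constraint 8: x4 ≤ 2. From constraint 10: x1 ≤ 4. Hence x4 + x1 ≤ 6. But constraint 4 requires x4 + x1 = 7, and 7 > 6. Contradiction.

Unsatisfiable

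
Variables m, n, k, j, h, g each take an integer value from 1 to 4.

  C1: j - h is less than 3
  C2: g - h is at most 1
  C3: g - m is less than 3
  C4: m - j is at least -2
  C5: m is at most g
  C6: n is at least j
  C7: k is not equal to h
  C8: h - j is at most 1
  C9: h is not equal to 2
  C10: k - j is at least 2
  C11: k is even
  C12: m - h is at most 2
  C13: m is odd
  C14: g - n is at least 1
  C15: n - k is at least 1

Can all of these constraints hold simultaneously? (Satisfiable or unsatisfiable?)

Unsatisfiable

Constraints 2, 8, 10, 14, and 15 give j − h ≥ -1, h − g ≥ -1, g − n ≥ 1, n − k ≥ 1, k − j ≥ 2.
Adding all 5 inequalities: the left sides telescope to 0, and the right sides sum to (-1) + (-1) + 1 + 1 + 2 = 2. So 0 ≥ 2, which is false.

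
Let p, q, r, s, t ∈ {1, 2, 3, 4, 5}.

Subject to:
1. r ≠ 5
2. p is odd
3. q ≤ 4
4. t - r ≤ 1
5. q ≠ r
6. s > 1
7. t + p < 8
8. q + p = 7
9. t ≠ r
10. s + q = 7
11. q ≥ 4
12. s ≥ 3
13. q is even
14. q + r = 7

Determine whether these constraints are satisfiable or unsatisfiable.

Satisfiable

Setting (p, q, r, s, t) = (3, 4, 3, 3, 2) satisfies everything: constraint 4: t - r = -1; constraint 7: t + p = 5, and the others follow.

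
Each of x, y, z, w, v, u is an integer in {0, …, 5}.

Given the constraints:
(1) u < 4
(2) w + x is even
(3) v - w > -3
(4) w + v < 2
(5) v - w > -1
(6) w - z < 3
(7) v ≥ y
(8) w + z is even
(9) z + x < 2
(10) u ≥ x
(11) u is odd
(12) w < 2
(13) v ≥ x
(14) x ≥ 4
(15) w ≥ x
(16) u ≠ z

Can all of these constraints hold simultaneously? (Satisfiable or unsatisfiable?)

Unsatisfiable

From constraints 10 and 14: u ≥ x and x ≥ 4, so u ≥ 4. From constraint 1: u ≤ 3. But 3 < 4, so no value of u works.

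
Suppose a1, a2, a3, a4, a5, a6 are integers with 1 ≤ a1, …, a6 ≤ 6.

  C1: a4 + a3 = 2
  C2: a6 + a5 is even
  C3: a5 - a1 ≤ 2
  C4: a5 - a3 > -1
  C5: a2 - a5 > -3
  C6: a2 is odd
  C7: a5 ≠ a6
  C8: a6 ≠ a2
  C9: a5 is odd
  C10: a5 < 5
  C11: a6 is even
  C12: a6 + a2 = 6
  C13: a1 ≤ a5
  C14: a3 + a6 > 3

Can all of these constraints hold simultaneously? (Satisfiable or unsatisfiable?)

Constraint 11 makes a6 even and constraint 9 makes a5 odd, so a6 + a5 must be odd. Constraint 2 says a6 + a5 is even — contradiction.

Unsatisfiable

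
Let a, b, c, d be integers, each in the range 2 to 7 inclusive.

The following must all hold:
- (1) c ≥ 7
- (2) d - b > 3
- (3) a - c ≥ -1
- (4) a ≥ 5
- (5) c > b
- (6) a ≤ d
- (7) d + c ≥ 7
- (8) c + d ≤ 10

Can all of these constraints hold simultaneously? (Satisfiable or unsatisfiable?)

From constraint 1: c ≥ 7. From constraints 4 and 6: d ≥ a ≥ 5. Hence c + d ≥ 12. But constraint 8 requires c + d ≤ 10, and 10 < 12. Contradiction.

Unsatisfiable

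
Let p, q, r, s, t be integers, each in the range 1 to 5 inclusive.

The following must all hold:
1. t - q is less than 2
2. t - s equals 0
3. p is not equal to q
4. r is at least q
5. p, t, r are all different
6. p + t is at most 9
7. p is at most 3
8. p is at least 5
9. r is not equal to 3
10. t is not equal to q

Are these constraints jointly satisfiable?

From constraint 8: p ≥ 5. From constraint 7: p ≤ 3. But 3 < 5, so no value of p works.

Unsatisfiable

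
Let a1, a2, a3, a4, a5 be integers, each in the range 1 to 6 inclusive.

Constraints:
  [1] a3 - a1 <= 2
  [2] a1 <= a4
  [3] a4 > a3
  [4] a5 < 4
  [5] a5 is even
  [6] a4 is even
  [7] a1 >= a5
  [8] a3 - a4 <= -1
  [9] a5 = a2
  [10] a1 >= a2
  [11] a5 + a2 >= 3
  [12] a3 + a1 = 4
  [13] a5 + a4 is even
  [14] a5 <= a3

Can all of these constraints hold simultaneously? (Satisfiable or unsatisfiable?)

The assignment a1 = 2, a2 = 2, a3 = 2, a4 = 6, a5 = 2 works:
  constraint 1 holds since a3 - a1 = 0.
  constraint 8 holds since a3 - a4 = -4.
  constraint 11 holds since a5 + a2 = 4.
The rest check out directly.

Satisfiable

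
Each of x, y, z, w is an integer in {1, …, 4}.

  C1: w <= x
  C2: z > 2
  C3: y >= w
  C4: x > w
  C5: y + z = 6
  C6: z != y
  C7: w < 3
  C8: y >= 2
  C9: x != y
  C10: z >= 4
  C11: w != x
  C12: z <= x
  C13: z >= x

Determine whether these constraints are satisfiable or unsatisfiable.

One satisfying assignment is x = 4, y = 2, z = 4, w = 2.
For the less obvious constraints — constraint 1: w = 2, x = 4; constraint 3: y = 2, w = 2; constraint 5: y + z = 6 — and the others hold by inspection.

Satisfiable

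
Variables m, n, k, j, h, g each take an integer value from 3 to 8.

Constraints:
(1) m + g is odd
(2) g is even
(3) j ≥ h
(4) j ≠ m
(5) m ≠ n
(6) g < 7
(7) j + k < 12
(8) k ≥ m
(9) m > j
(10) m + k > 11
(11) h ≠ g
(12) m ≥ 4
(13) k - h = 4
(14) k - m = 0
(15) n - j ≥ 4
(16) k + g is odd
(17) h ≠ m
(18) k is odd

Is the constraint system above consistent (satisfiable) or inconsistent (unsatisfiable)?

The assignment m = 7, n = 8, k = 7, j = 3, h = 3, g = 4 works:
  constraint 7 holds since j + k = 10.
  constraint 10 holds since m + k = 14.
  constraint 13 holds since k - h = 4.
The rest check out directly.

Satisfiable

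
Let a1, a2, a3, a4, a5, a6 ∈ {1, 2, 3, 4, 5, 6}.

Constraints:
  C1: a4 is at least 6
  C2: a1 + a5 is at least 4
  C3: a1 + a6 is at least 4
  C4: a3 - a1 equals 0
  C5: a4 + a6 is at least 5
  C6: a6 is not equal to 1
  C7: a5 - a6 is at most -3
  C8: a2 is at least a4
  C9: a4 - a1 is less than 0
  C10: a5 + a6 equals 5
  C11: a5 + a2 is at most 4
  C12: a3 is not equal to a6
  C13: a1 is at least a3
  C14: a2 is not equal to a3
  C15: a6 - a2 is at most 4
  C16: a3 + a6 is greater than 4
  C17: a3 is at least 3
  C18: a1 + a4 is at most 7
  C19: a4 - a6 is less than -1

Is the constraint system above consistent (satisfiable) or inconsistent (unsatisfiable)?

From constraints 13 and 17: a1 ≥ a3 ≥ 3. From constraint 1: a4 ≥ 6. Hence a1 + a4 ≥ 9. But constraint 18 requires a1 + a4 ≤ 7, and 7 < 9. Contradiction.

Unsatisfiable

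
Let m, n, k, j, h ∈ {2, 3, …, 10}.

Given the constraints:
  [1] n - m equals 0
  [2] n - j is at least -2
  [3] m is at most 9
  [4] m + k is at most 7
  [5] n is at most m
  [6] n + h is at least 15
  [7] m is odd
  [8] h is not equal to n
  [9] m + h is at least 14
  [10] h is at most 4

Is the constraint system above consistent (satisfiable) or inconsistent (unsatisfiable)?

Unsatisfiable

From constraints 3 and 5: n ≤ m ≤ 9. From constraint 10: h ≤ 4. Hence n + h ≤ 13. But constraint 6 requires n + h ≥ 15, and 15 > 13. Contradiction.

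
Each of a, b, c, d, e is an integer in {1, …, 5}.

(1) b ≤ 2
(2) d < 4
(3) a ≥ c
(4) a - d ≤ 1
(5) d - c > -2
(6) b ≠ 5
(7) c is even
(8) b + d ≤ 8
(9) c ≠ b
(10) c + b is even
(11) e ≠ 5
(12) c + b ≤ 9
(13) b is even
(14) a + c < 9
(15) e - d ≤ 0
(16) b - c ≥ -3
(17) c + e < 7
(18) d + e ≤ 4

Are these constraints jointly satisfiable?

Satisfiable

Try a = 4, b = 2, c = 4, d = 3, e = 1.
Check constraint 4: a - d = 1; constraint 5: d - c = -1. The remaining constraints are straightforward to verify.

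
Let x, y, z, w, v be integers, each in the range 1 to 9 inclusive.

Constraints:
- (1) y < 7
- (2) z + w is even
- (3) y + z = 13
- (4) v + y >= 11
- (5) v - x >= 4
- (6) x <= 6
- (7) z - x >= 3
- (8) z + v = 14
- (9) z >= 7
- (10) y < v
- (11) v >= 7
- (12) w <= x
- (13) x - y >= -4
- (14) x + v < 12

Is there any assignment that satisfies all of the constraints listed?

Try x = 3, y = 6, z = 7, w = 1, v = 7.
Check constraint 3: y + z = 13; constraint 4: v + y = 13. The remaining constraints are straightforward to verify.

Satisfiable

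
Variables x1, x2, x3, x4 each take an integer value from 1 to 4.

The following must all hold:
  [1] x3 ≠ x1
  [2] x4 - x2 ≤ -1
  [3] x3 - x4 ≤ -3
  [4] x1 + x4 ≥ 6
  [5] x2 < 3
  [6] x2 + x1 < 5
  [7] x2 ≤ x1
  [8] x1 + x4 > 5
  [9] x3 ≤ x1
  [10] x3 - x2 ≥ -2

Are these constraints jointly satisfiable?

Constraints 2, 3, and 10 give x3 − x2 ≥ -2, x2 − x4 ≥ 1, x4 − x3 ≥ 3.
Adding all 3 inequalities: the left sides telescope to 0, and the right sides sum to (-2) + 1 + 3 = 2. So 0 ≥ 2, which is false.

Unsatisfiable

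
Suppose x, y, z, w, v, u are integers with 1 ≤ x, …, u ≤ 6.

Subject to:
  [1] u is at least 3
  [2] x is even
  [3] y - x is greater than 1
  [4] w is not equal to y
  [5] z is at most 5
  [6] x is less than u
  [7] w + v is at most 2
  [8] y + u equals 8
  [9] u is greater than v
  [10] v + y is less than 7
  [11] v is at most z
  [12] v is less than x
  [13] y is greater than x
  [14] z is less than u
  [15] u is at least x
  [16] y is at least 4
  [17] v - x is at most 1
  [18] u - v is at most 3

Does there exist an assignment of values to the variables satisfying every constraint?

One satisfying assignment is x = 2, y = 4, z = 3, w = 1, v = 1, u = 4.
For the less obvious constraints — constraint 3: y - x = 2; constraint 7: w + v = 2; constraint 8: y + u = 8 — and the others hold by inspection.

Satisfiable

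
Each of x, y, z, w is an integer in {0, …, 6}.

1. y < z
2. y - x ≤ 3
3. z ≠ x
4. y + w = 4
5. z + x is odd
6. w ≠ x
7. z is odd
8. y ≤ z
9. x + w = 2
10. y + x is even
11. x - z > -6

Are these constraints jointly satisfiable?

Satisfiable

Take x = 0, y = 2, z = 5, w = 2. Then constraint 2: y - x = 2; constraint 4: y + w = 4; constraint 9: x + w = 2, and every other listed constraint is also met.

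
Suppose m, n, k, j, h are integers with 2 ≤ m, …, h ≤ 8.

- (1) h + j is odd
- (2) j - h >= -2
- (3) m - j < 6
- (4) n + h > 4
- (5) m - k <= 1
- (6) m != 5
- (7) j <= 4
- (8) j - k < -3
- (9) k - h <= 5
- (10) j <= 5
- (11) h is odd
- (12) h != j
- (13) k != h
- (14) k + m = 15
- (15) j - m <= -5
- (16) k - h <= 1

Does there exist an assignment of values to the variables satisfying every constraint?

Constraints 2, 5, 15, and 16 give m − j ≥ 5, j − h ≥ -2, h − k ≥ -1, k − m ≥ -1.
Adding all 4 inequalities: the left sides telescope to 0, and the right sides sum to 5 + (-2) + (-1) + (-1) = 1. So 0 ≥ 1, which is false.

Unsatisfiable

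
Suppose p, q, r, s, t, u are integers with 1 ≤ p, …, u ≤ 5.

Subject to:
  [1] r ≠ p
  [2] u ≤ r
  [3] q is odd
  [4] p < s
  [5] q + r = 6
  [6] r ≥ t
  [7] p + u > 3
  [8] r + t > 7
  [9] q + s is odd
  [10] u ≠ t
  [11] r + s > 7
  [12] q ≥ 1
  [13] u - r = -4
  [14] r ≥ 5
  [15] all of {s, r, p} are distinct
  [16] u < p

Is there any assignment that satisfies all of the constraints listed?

Satisfiable

Take p = 3, q = 1, r = 5, s = 4, t = 4, u = 1. Then constraint 5: q + r = 6; constraint 7: p + u = 4; constraint 8: r + t = 9, and every other listed constraint is also met.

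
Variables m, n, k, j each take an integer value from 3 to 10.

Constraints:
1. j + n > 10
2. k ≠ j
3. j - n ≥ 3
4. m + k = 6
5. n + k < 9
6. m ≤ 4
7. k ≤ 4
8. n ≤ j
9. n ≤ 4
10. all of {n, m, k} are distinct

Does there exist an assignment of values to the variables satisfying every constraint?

Unsatisfiable

Constraints 6, 7, and 9 confine each of n, m, k to the 2 values {3, 4} (the domain already gives each ≥ 3).
Constraint 10 requires all 3 of them to be distinct, but only 2 values are available — impossible by the pigeonhole principle.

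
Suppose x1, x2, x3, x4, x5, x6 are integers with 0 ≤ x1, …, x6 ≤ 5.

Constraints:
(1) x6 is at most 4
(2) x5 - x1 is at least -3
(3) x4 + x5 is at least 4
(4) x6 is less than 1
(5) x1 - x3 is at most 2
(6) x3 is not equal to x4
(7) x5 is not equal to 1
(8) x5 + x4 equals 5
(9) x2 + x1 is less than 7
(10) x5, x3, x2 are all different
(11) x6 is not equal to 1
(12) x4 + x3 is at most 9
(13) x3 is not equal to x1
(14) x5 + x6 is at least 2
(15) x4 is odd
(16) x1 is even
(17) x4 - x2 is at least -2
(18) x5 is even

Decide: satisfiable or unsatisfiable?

One satisfying assignment is x1 = 4, x2 = 0, x3 = 5, x4 = 1, x5 = 4, x6 = 0.
For the less obvious constraints — constraint 2: x5 - x1 = 0; constraint 3: x4 + x5 = 5 — and the others hold by inspection.

Satisfiable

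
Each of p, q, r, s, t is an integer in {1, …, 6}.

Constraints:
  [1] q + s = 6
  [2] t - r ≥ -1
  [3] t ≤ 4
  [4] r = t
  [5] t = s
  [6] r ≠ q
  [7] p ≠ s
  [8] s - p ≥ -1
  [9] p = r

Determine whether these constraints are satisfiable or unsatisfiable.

Unsatisfiable

From constraints 4, 5, and 9, p = r = t = s, so p = s. But constraint 7 says p ≠ s. Contradiction.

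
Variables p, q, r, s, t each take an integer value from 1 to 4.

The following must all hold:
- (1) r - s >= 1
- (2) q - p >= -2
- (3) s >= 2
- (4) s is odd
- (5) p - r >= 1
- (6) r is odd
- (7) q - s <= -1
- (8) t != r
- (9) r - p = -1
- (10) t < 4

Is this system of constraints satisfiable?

Constraints 1, 2, 5, and 7 give p − r ≥ 1, r − s ≥ 1, s − q ≥ 1, q − p ≥ -2.
Adding all 4 inequalities: the left sides telescope to 0, and the right sides sum to 1 + 1 + 1 + (-2) = 1. So 0 ≥ 1, which is false.

Unsatisfiable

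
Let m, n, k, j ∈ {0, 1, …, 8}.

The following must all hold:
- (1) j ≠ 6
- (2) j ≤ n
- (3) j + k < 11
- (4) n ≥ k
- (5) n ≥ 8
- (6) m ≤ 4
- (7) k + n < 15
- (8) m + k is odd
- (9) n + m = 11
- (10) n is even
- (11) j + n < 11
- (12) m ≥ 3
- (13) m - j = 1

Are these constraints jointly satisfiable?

Setting (m, n, k, j) = (3, 8, 6, 2) satisfies everything: constraint 3: j + k = 8; constraint 7: k + n = 14; constraint 9: n + m = 11, and the others follow.

Satisfiable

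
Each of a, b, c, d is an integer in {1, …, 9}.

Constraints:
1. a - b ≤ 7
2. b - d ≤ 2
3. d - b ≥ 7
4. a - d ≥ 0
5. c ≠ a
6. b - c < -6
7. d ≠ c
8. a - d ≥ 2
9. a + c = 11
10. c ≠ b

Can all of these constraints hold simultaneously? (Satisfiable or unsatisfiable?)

Unsatisfiable

Constraints 1, 3, and 8 give d − b ≥ 7, b − a ≥ -7, a − d ≥ 2.
Adding all 3 inequalities: the left sides telescope to 0, and the right sides sum to 7 + (-7) + 2 = 2. So 0 ≥ 2, which is false.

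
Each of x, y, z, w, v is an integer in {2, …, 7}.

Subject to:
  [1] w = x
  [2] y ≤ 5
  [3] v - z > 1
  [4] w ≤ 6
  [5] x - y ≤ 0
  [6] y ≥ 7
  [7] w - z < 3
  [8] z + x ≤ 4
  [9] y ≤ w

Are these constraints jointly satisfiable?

Unsatisfiable

From constraints 6 and 9: w ≥ y and y ≥ 7, so w ≥ 7. From constraint 4: w ≤ 6. But 6 < 7, so no value of w works.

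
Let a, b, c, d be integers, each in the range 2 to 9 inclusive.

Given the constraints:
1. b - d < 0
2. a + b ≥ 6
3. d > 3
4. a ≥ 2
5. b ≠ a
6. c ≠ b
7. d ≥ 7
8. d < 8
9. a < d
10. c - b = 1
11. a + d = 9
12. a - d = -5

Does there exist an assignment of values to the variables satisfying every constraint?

Satisfiable

One satisfying assignment is a = 2, b = 6, c = 7, d = 7.
For the less obvious constraints — constraint 1: b - d = -1; constraint 2: a + b = 8; constraint 10: c - b = 1 — and the others hold by inspection.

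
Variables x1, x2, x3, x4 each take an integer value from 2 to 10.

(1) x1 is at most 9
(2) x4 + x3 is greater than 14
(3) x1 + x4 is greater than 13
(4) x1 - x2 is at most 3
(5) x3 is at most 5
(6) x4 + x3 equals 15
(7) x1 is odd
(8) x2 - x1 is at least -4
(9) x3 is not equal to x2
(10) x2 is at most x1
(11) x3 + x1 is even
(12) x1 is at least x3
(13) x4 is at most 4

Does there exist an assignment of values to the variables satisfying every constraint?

Unsatisfiable

From constraint 13: x4 ≤ 4. From constraints 1 and 12: x3 ≤ x1 ≤ 9. Hence x4 + x3 ≤ 13. But constraint 6 requires x4 + x3 = 15, and 15 > 13. Contradiction.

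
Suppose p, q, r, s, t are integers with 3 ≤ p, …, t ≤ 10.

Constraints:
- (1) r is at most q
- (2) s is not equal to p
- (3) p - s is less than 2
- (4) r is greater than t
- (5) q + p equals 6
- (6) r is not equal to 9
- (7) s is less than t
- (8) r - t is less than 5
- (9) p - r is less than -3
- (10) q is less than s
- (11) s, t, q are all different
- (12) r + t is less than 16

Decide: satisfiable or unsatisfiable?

Constraints 1, 4, 7, and 10 give q < s, s < t, t < r, r ≤ q. Chaining: q < s < t < r ≤ q, which forces q < q — impossible.

Unsatisfiable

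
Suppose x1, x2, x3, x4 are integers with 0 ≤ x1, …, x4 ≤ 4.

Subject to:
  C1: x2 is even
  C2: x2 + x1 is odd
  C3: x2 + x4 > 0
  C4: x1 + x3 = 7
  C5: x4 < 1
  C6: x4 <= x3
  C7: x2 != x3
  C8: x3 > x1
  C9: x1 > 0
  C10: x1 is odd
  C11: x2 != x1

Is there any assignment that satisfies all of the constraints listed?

Satisfiable

Take x1 = 3, x2 = 2, x3 = 4, x4 = 0. Then constraint 1: x2 = 2 is even; constraint 3: x2 + x4 = 2; constraint 4: x1 + x3 = 7, and every other listed constraint is also met.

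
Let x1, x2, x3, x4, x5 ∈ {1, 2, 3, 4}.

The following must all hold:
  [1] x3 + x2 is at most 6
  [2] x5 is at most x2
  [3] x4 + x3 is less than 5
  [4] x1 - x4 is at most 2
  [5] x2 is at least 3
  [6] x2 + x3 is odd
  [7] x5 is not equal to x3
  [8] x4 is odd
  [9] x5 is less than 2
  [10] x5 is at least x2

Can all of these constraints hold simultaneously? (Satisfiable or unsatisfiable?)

Unsatisfiable

From constraints 5 and 10: x5 ≥ x2 and x2 ≥ 3, so x5 ≥ 3. From constraint 9: x5 ≤ 1. But 1 < 3, so no value of x5 works.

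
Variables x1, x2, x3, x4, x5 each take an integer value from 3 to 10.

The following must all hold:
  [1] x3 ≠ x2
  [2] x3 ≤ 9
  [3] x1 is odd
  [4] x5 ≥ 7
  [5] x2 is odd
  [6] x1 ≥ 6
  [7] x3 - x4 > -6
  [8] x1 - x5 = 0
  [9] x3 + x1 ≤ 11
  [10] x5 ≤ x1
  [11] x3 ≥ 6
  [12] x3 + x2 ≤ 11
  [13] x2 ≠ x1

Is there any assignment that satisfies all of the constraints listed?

Unsatisfiable

From constraint 11: x3 ≥ 6. From constraints 4 and 10: x1 ≥ x5 ≥ 7. Hence x3 + x1 ≥ 13. But constraint 9 requires x3 + x1 ≤ 11, and 11 < 13. Contradiction.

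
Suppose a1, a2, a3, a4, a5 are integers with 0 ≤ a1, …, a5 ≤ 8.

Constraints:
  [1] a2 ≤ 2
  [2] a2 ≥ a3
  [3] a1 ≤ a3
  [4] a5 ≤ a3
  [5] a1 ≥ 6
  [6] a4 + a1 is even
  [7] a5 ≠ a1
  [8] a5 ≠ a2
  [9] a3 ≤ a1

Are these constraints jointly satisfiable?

From constraints 3 and 5: a3 ≥ a1 and a1 ≥ 6, so a3 ≥ 6. From constraints 1 and 2: a3 ≤ a2 and a2 ≤ 2, so a3 ≤ 2. But 2 < 6, so no value of a3 works.

Unsatisfiable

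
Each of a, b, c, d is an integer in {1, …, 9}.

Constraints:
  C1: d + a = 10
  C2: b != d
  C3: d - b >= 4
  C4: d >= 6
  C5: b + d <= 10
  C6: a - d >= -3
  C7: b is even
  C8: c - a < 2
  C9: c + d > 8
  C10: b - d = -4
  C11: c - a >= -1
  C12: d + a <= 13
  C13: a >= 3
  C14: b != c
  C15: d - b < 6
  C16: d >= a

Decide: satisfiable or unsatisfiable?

The assignment a = 4, b = 2, c = 3, d = 6 works:
  constraint 1 holds since d + a = 10.
  constraint 3 holds since d - b = 4.
The rest check out directly.

Satisfiable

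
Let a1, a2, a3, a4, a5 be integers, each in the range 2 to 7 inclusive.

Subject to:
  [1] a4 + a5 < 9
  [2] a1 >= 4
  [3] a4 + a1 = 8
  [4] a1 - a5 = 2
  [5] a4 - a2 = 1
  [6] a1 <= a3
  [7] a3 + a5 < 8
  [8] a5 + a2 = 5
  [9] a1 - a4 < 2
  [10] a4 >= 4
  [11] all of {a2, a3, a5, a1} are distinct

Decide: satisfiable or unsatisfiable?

Try a1 = 4, a2 = 3, a3 = 5, a4 = 4, a5 = 2.
Check constraint 1: a4 + a5 = 6; constraint 3: a4 + a1 = 8; constraint 4: a1 - a5 = 2. The remaining constraints are straightforward to verify.

Satisfiable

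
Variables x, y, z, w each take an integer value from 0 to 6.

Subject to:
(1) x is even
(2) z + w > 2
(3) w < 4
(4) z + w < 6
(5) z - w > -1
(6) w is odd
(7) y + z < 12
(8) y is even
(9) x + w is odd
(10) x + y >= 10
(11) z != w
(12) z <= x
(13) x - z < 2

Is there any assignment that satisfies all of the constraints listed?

Satisfiable

The assignment x = 4, y = 6, z = 3, w = 1 works:
  constraint 2 holds since z + w = 4.
  constraint 4 holds since z + w = 4.
  constraint 5 holds since z - w = 2.
The rest check out directly.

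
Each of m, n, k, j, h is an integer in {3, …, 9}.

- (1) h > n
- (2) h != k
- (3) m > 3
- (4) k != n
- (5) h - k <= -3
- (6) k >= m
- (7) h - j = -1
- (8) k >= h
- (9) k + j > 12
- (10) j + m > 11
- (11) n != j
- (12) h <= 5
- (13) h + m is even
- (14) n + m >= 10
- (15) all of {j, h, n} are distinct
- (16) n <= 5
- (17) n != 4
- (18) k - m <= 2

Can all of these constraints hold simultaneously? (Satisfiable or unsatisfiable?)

Try m = 8, n = 3, k = 9, j = 5, h = 4.
Check constraint 5: h - k = -5; constraint 7: h - j = -1; constraint 9: k + j = 14. The remaining constraints are straightforward to verify.

Satisfiable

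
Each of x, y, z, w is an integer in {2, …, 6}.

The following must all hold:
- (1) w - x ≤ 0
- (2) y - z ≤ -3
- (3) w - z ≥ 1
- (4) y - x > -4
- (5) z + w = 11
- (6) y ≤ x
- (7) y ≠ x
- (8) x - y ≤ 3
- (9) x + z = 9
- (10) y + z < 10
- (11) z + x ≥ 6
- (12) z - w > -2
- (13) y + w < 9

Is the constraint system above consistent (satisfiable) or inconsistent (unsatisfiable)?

Unsatisfiable

Constraints 1, 2, 3, and 8 give w − z ≥ 1, z − y ≥ 3, y − x ≥ -3, x − w ≥ 0.
Adding all 4 inequalities: the left sides telescope to 0, and the right sides sum to 1 + 3 + (-3) + 0 = 1. So 0 ≥ 1, which is false.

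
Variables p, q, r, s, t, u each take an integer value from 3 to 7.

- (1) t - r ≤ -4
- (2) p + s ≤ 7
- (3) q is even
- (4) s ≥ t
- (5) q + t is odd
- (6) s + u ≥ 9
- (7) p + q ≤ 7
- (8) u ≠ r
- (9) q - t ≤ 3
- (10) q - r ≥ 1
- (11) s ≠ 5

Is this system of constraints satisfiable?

Unsatisfiable

Constraints 1, 9, and 10 give t − q ≥ -3, q − r ≥ 1, r − t ≥ 4.
Adding all 3 inequalities: the left sides telescope to 0, and the right sides sum to (-3) + 1 + 4 = 2. So 0 ≥ 2, which is false.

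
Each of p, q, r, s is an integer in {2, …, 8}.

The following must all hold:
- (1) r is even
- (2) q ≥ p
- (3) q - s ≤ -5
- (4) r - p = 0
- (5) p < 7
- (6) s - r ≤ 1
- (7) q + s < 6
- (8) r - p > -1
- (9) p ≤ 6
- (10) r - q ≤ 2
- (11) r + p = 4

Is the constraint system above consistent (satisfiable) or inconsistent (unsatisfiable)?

Constraints 3, 6, and 10 give s − q ≥ 5, q − r ≥ -2, r − s ≥ -1.
Adding all 3 inequalities: the left sides telescope to 0, and the right sides sum to 5 + (-2) + (-1) = 2. So 0 ≥ 2, which is false.

Unsatisfiable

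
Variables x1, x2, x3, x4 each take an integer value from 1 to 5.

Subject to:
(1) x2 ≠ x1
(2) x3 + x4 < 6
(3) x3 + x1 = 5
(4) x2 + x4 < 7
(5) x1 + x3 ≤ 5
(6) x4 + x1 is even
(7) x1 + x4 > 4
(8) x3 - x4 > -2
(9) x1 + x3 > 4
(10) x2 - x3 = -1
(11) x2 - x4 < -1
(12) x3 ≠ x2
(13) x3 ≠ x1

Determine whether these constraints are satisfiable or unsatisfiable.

Satisfiable

Try x1 = 3, x2 = 1, x3 = 2, x4 = 3.
Check constraint 2: x3 + x4 = 5; constraint 3: x3 + x1 = 5; constraint 4: x2 + x4 = 4. The remaining constraints are straightforward to verify.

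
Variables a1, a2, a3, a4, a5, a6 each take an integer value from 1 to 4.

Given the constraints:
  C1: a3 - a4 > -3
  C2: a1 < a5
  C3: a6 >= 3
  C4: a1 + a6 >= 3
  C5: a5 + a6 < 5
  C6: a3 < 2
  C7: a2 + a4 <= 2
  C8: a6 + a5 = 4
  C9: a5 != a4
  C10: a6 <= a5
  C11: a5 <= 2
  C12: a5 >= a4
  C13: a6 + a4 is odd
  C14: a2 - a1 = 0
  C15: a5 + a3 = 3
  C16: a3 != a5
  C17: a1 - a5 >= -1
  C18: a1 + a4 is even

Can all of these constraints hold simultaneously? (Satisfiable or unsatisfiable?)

From constraints 3 and 10: a5 ≥ a6 and a6 ≥ 3, so a5 ≥ 3. From constraint 11: a5 ≤ 2. But 2 < 3, so no value of a5 works.

Unsatisfiable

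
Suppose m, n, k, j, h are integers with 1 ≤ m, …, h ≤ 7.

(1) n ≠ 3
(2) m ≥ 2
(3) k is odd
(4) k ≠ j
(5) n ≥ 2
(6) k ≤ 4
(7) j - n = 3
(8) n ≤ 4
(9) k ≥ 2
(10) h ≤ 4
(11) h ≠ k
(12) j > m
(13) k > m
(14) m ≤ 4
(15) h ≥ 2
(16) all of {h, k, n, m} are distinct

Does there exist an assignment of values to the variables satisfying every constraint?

Constraints 2, 5, 6, 8, 9, 10, 14, and 15 confine each of h, k, n, m to the 3 values {2, …, 4}.
Constraint 16 requires all 4 of them to be distinct, but only 3 values are available — impossible by the pigeonhole principle.

Unsatisfiable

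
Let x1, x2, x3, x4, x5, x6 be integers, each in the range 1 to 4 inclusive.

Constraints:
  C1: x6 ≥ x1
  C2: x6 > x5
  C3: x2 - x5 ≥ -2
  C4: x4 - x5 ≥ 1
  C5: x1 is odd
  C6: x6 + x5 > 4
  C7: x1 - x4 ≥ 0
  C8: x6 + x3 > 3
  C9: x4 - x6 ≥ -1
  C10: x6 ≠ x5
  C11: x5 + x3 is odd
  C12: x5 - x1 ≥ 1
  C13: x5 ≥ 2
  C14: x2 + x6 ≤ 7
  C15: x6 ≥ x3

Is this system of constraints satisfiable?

Constraints 4, 7, and 12 give x4 − x5 ≥ 1, x5 − x1 ≥ 1, x1 − x4 ≥ 0.
Adding all 3 inequalities: the left sides telescope to 0, and the right sides sum to 1 + 1 + 0 = 2. So 0 ≥ 2, which is false.

Unsatisfiable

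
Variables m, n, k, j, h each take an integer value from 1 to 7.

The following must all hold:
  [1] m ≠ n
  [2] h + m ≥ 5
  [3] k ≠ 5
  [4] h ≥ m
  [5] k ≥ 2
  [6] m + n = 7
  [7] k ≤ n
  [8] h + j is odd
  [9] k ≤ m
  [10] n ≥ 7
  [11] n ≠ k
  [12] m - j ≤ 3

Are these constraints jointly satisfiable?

From constraints 5 and 9: m ≥ k ≥ 2. From constraint 10: n ≥ 7. Hence m + n ≥ 9. But constraint 6 requires m + n = 7, and 7 < 9. Contradiction.

Unsatisfiable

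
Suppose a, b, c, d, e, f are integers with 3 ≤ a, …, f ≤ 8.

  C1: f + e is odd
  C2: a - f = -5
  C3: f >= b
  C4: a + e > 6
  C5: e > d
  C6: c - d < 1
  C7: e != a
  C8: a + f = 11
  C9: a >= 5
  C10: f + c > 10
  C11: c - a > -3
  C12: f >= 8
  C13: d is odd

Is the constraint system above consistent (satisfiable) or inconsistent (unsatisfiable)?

From constraint 9: a ≥ 5. From constraint 12: f ≥ 8. Hence a + f ≥ 13. But constraint 8 requires a + f = 11, and 11 < 13. Contradiction.

Unsatisfiable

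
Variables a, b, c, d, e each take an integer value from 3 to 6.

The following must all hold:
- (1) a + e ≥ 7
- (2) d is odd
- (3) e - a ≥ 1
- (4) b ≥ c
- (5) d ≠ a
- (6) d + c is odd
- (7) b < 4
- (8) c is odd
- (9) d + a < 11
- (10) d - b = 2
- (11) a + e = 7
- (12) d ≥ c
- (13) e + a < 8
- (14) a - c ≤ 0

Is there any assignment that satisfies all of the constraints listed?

Constraint 2 makes d odd and constraint 8 makes c odd, so d + c must be even. Constraint 6 says d + c is odd — contradiction.

Unsatisfiable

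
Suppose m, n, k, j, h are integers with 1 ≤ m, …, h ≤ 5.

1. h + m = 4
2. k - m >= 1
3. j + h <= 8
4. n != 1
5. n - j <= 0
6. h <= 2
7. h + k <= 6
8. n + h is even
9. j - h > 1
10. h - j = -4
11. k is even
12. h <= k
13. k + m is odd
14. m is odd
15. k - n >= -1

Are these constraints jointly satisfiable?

One satisfying assignment is m = 3, n = 5, k = 4, j = 5, h = 1.
For the less obvious constraints — constraint 1: h + m = 4; constraint 2: k - m = 1 — and the others hold by inspection.

Satisfiable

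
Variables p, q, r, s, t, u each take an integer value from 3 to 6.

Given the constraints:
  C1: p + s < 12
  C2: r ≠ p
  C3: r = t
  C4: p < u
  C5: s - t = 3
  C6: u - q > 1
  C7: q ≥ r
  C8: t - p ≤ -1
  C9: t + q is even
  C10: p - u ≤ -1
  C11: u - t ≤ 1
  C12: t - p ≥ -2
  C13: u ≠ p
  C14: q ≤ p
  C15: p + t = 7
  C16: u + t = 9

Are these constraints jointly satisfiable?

Constraints 8, 10, and 11 give t − u ≥ -1, u − p ≥ 1, p − t ≥ 1.
Adding all 3 inequalities: the left sides telescope to 0, and the right sides sum to (-1) + 1 + 1 = 1. So 0 ≥ 1, which is false.

Unsatisfiable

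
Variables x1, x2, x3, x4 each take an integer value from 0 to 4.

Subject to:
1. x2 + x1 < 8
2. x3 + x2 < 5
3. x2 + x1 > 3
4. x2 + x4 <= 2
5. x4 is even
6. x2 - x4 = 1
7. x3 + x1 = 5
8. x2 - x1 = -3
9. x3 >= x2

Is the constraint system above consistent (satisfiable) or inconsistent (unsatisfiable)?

Satisfiable

The assignment x1 = 4, x2 = 1, x3 = 1, x4 = 0 works:
  constraint 1 holds since x2 + x1 = 5.
  constraint 2 holds since x3 + x2 = 2.
  constraint 3 holds since x2 + x1 = 5.
The rest check out directly.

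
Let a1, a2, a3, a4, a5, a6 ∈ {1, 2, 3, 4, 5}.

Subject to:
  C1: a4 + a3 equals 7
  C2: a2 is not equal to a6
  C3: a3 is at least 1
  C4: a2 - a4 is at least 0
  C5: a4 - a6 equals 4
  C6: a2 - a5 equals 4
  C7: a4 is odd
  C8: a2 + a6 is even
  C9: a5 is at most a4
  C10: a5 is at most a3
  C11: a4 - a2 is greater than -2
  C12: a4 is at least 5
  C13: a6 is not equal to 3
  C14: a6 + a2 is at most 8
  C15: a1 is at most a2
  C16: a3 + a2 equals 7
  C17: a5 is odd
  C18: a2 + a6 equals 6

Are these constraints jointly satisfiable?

Take a1 = 2, a2 = 5, a3 = 2, a4 = 5, a5 = 1, a6 = 1. Then constraint 1: a4 + a3 = 7; constraint 4: a2 - a4 = 0; constraint 5: a4 - a6 = 4, and every other listed constraint is also met.

Satisfiable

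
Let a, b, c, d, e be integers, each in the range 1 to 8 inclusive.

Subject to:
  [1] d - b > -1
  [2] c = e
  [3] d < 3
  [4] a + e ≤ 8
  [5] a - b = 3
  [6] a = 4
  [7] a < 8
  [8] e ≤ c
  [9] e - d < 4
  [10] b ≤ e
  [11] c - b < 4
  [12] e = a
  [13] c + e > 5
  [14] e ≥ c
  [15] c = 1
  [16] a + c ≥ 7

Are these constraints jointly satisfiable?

Constraint 15 fixes c = 1 and constraint 6 fixes a = 4. Constraints 2 and 12 give c = e = a, so c = a. But 1 ≠ 4 — contradiction.

Unsatisfiable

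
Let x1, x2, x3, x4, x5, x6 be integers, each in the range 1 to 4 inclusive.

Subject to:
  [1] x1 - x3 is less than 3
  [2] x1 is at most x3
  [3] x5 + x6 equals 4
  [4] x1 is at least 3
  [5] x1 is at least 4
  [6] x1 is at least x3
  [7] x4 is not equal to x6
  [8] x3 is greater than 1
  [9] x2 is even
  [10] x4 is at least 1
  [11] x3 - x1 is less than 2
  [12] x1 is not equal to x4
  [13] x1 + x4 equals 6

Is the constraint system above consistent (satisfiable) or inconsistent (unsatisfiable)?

Satisfiable

One satisfying assignment is x1 = 4, x2 = 4, x3 = 4, x4 = 2, x5 = 3, x6 = 1.
For the less obvious constraints — constraint 1: x1 - x3 = 0; constraint 3: x5 + x6 = 4; constraint 11: x3 - x1 = 0 — and the others hold by inspection.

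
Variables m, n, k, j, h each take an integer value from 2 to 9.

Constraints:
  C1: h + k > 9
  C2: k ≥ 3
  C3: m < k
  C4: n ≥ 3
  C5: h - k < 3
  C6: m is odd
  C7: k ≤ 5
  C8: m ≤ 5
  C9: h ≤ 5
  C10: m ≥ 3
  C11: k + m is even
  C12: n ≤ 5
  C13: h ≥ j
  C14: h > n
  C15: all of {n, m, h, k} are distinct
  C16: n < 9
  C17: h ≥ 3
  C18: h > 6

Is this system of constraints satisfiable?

Constraints 2, 4, 7, 8, 9, 10, 12, and 17 confine each of n, m, h, k to the 3 values {3, …, 5}.
Constraint 15 requires all 4 of them to be distinct, but only 3 values are available — impossible by the pigeonhole principle.

Unsatisfiable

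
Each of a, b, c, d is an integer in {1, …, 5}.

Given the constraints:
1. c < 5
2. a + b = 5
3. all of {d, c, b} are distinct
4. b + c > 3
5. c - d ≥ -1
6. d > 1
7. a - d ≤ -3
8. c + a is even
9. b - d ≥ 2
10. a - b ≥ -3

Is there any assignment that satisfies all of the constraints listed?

Constraints 7, 9, and 10 give d − a ≥ 3, a − b ≥ -3, b − d ≥ 2.
Adding all 3 inequalities: the left sides telescope to 0, and the right sides sum to 3 + (-3) + 2 = 2. So 0 ≥ 2, which is false.

Unsatisfiable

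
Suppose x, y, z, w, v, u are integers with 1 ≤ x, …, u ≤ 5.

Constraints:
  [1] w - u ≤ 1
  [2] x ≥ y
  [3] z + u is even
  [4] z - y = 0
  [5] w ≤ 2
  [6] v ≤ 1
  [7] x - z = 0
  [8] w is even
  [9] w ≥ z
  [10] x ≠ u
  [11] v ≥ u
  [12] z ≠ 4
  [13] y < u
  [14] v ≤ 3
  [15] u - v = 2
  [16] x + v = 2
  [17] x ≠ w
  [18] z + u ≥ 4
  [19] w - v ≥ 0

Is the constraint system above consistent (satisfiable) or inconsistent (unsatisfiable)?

From constraints 5 and 9: z ≤ w ≤ 2. From constraints 6 and 11: u ≤ v ≤ 1. Hence z + u ≤ 3. But constraint 18 requires z + u ≥ 4, and 4 > 3. Contradiction.

Unsatisfiable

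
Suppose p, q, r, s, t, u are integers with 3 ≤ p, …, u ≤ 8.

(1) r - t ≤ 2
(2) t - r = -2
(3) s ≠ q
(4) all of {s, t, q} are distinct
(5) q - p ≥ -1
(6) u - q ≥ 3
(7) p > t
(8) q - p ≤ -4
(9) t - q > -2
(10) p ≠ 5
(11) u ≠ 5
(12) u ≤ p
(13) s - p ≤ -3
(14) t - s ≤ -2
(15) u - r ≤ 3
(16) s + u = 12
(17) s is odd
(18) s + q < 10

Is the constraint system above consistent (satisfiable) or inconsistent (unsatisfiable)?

Constraints 1, 5, 6, 13, 14, and 15 give s − t ≥ 2, t − r ≥ -2, r − u ≥ -3, u − q ≥ 3, q − p ≥ -1, p − s ≥ 3.
Adding all 6 inequalities: the left sides telescope to 0, and the right sides sum to 2 + (-2) + (-3) + 3 + (-1) + 3 = 2. So 0 ≥ 2, which is false.

Unsatisfiable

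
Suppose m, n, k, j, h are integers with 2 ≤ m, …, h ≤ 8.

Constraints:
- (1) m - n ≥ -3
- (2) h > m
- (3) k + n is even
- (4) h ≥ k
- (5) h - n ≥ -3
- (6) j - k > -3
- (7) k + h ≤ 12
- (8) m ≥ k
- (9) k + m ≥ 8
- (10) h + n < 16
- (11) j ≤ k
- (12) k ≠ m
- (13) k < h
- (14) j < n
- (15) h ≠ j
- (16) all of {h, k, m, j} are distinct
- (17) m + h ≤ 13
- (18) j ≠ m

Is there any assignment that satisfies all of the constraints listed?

Satisfiable

Try m = 5, n = 8, k = 4, j = 2, h = 6.
Check constraint 1: m - n = -3; constraint 5: h - n = -2. The remaining constraints are straightforward to verify.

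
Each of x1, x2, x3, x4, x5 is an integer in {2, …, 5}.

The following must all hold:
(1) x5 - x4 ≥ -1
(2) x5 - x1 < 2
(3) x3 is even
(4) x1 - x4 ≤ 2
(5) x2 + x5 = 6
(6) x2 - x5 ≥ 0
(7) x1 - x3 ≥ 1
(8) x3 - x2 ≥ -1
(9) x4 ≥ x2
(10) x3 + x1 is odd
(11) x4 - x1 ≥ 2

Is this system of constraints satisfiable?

Constraints 1, 6, 7, 8, and 11 give x4 − x1 ≥ 2, x1 − x3 ≥ 1, x3 − x2 ≥ -1, x2 − x5 ≥ 0, x5 − x4 ≥ -1.
Adding all 5 inequalities: the left sides telescope to 0, and the right sides sum to 2 + 1 + (-1) + 0 + (-1) = 1. So 0 ≥ 1, which is false.

Unsatisfiable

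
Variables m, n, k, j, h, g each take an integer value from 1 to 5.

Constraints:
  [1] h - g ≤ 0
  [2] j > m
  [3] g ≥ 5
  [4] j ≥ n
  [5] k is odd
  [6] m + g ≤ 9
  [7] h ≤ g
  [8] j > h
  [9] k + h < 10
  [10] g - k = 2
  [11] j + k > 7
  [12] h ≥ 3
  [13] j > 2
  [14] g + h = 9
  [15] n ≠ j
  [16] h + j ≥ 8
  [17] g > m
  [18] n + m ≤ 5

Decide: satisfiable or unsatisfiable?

Satisfiable

The assignment m = 1, n = 1, k = 3, j = 5, h = 4, g = 5 works:
  constraint 1 holds since h - g = -1.
  constraint 6 holds since m + g = 6.
The rest check out directly.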